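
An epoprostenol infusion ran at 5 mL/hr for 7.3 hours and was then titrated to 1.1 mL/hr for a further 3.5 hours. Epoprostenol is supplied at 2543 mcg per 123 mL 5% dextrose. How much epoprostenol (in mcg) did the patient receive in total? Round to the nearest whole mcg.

834 mcg

Concentration = 2543 mcg ÷ 123 mL = 20.6748 mcg/mL
Stage 1: 5 mL/hr × 7.3 hr = 36.5 mL → 36.5 mL × 20.6748 mcg/mL = 754.6301 mcg
Stage 2: 1.1 mL/hr × 3.5 hr = 3.85 mL → 3.85 mL × 20.6748 mcg/mL = 79.59797 mcg
Total = 754.6301 + 79.59797 = 834.228 mcg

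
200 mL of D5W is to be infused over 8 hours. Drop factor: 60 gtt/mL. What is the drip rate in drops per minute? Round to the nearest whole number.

25 gtt/min

200 mL ÷ (8 hr × 60 = 480 min) = 0.4166667 mL/min
0.4166667 mL/min × 60 gtt/mL = 25 gtt/min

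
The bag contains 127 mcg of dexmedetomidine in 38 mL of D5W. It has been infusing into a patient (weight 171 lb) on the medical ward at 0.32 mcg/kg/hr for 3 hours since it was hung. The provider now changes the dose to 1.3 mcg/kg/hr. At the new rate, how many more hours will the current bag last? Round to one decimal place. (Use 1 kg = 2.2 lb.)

Initial rate:
Weight = 171 lb ÷ 2.2 lb/kg = 77.72727 kg
Dose = 0.32 mcg/kg/hr × 77.72727 kg = 24.87273 mcg/hr
Concentration = 127 mcg ÷ 38 mL = 3.342105 mcg/mL
Rate = 24.87273 mcg/hr ÷ 3.342105 mcg/mL = 7.442233 mL/hr
Volume infused so far = 7.442233 mL/hr × 3 hr = 22.3267 mL
Volume remaining = 38 − 22.3267 = 15.6733 mL
New rate:
Dose = 1.3 mcg/kg/hr × 77.72727 kg = 101.0455 mcg/hr
Rate = 101.0455 mcg/hr ÷ 3.342105 mcg/mL = 30.23407 mL/hr
Time remaining = 15.6733 mL ÷ 30.23407 mL/hr = 0.5183986 hr

0.5 hours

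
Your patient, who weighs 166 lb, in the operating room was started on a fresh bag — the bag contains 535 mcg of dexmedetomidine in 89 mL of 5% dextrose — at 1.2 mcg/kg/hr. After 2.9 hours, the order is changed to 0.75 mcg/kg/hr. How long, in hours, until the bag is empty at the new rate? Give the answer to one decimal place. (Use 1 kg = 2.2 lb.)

4.8 hours

Initial rate:
Weight = 166 lb ÷ 2.2 lb/kg = 75.45455 kg
Dose = 1.2 mcg/kg/hr × 75.45455 kg = 90.54545 mcg/hr
Concentration = 535 mcg ÷ 89 mL = 6.011236 mcg/mL
Rate = 90.54545 mcg/hr ÷ 6.011236 mcg/mL = 15.0627 mL/hr
Volume infused so far = 15.0627 mL/hr × 2.9 hr = 43.68184 mL
Volume remaining = 89 − 43.68184 = 45.31816 mL
New rate:
Dose = 0.75 mcg/kg/hr × 75.45455 kg = 56.59091 mcg/hr
Rate = 56.59091 mcg/hr ÷ 6.011236 mcg/mL = 9.414189 mL/hr
Time remaining = 45.31816 mL ÷ 9.414189 mL/hr = 4.813815 hr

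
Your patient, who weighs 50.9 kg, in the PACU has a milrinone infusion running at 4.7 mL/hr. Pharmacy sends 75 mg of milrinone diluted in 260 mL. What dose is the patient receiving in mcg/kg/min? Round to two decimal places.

Concentration = 75 mg ÷ 260 mL = 0.2884615 mg/mL = 288.4615 mcg/mL
Drug rate = 4.7 mL/hr × 288.4615 mcg/mL = 1355.769 mcg/hr
1355.769 mcg/hr ÷ 60 min/hr = 22.59615 mcg/min
22.59615 mcg/min ÷ 50.9 kg = 0.4439323 mcg/kg/min

0.44 mcg/kg/min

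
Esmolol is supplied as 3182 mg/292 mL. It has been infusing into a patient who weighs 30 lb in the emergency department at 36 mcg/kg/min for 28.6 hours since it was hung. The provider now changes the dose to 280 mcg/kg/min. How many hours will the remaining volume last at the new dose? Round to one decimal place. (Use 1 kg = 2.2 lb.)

10.2 hours

Initial rate:
Weight = 30 lb ÷ 2.2 lb/kg = 13.63636 kg
Dose = 36 mcg/kg/min × 13.63636 kg = 490.9091 mcg/min
490.9091 mcg/min × 60 min/hr = 29454.55 mcg/hr
Concentration = 3182 mg ÷ 292 mL = 10.89726 mg/mL = 10897.26 mcg/mL
Rate = 29454.55 mcg/hr ÷ 10897.26 mcg/mL = 2.702931 mL/hr
Volume infused so far = 2.702931 mL/hr × 28.6 hr = 77.30383 mL
Volume remaining = 292 − 77.30383 = 214.6962 mL
New rate:
Dose = 280 mcg/kg/min × 13.63636 kg = 3818.182 mcg/min
3818.182 mcg/min × 60 min/hr = 229090.9 mcg/hr
Rate = 229090.9 mcg/hr ÷ 10897.26 mcg/mL = 21.0228 mL/hr
Time remaining = 214.6962 mL ÷ 21.0228 mL/hr = 10.21254 hr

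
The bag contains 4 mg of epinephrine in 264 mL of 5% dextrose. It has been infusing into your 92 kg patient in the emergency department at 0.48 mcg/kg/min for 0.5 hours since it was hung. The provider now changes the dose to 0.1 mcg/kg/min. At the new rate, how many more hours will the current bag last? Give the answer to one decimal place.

Initial rate:
Dose = 0.48 mcg/kg/min × 92 kg = 44.16 mcg/min
44.16 mcg/min × 60 min/hr = 2649.6 mcg/hr
Concentration = 4 mg ÷ 264 mL = 0.01515152 mg/mL = 15.15152 mcg/mL
Rate = 2649.6 mcg/hr ÷ 15.15152 mcg/mL = 174.8736 mL/hr
Volume infused so far = 174.8736 mL/hr × 0.5 hr = 87.4368 mL
Volume remaining = 264 − 87.4368 = 176.5632 mL
New rate:
Dose = 0.1 mcg/kg/min × 92 kg = 9.2 mcg/min
9.2 mcg/min × 60 min/hr = 552 mcg/hr
Rate = 552 mcg/hr ÷ 15.15152 mcg/mL = 36.432 mL/hr
Time remaining = 176.5632 mL ÷ 36.432 mL/hr = 4.846377 hr

4.8 hours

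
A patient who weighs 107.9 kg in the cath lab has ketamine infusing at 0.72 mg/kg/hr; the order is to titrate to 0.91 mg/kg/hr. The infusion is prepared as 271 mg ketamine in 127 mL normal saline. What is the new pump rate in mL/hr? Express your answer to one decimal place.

46.0 mL/hr

Dose = 0.91 mg/kg/hr × 107.9 kg = 98.189 mg/hr
Concentration = 271 mg ÷ 127 mL = 2.133858 mg/mL
Rate = 98.189 mg/hr ÷ 2.133858 mg/mL = 46.01477 mL/hr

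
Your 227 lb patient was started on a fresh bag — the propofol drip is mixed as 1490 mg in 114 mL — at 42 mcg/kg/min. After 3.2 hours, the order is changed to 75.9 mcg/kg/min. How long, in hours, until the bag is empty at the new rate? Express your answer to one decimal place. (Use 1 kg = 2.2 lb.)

Initial rate:
Weight = 227 lb ÷ 2.2 lb/kg = 103.1818 kg
Dose = 42 mcg/kg/min × 103.1818 kg = 4333.636 mcg/min
4333.636 mcg/min × 60 min/hr = 260018.2 mcg/hr
Concentration = 1490 mg ÷ 114 mL = 13.07018 mg/mL = 13070.18 mcg/mL
Rate = 260018.2 mcg/hr ÷ 13070.18 mcg/mL = 19.89401 mL/hr
Volume infused so far = 19.89401 mL/hr × 3.2 hr = 63.66083 mL
Volume remaining = 114 − 63.66083 = 50.33917 mL
New rate:
Dose = 75.9 mcg/kg/min × 103.1818 kg = 7831.5 mcg/min
7831.5 mcg/min × 60 min/hr = 469890 mcg/hr
Rate = 469890 mcg/hr ÷ 13070.18 mcg/mL = 35.95132 mL/hr
Time remaining = 50.33917 mL ÷ 35.95132 mL/hr = 1.400204 hr

1.4 hours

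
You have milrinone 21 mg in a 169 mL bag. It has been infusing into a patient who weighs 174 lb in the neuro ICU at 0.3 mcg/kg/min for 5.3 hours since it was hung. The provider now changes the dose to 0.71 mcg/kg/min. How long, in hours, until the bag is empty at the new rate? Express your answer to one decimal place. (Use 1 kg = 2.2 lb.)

4.0 hours

Initial rate:
Weight = 174 lb ÷ 2.2 lb/kg = 79.09091 kg
Dose = 0.3 mcg/kg/min × 79.09091 kg = 23.72727 mcg/min
23.72727 mcg/min × 60 min/hr = 1423.636 mcg/hr
Concentration = 21 mg ÷ 169 mL = 0.1242604 mg/mL = 124.2604 mcg/mL
Rate = 1423.636 mcg/hr ÷ 124.2604 mcg/mL = 11.45688 mL/hr
Volume infused so far = 11.45688 mL/hr × 5.3 hr = 60.72148 mL
Volume remaining = 169 − 60.72148 = 108.2785 mL
New rate:
Dose = 0.71 mcg/kg/min × 79.09091 kg = 56.15455 mcg/min
56.15455 mcg/min × 60 min/hr = 3369.273 mcg/hr
Rate = 3369.273 mcg/hr ÷ 124.2604 mcg/mL = 27.11462 mL/hr
Time remaining = 108.2785 mL ÷ 27.11462 mL/hr = 3.993362 hr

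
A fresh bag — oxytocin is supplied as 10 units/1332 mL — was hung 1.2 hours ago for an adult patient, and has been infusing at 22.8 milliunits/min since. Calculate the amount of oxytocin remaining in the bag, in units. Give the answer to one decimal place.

22.8 milliunits/min × 60 min/hr = 1368 milliunits/hr
Concentration = 10 units ÷ 1332 mL = 0.007507508 units/mL = 7.507508 milliunits/mL
Rate = 1368 milliunits/hr ÷ 7.507508 milliunits/mL = 182.2176 mL/hr
Volume infused = 182.2176 mL/hr × 1.2 hr = 218.6611 mL
Volume remaining = 1332 − 218.6611 = 1113.339 mL
Drug remaining = 1113.339 mL × 7.507508 milliunits/mL = 8358.4 milliunits = 8.3584 units

8.4 units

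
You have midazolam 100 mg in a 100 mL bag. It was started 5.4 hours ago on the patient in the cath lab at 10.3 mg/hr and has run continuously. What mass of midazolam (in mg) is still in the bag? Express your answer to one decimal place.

Concentration = 100 mg ÷ 100 mL = 1 mg/mL
Rate = 10.3 mg/hr ÷ 1 mg/mL = 10.3 mL/hr
Volume infused = 10.3 mL/hr × 5.4 hr = 55.62 mL
Volume remaining = 100 − 55.62 = 44.38 mL
Drug remaining = 44.38 mL × 1 mg/mL = 44.38 mg

44.4 mg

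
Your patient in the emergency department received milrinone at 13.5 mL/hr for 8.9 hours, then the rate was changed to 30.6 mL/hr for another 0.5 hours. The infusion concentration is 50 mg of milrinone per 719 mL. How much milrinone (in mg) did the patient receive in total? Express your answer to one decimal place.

Concentration = 50 mg ÷ 719 mL = 0.06954103 mg/mL
Stage 1: 13.5 mL/hr × 8.9 hr = 120.15 mL → 120.15 mL × 0.06954103 mg/mL = 8.355355 mg
Stage 2: 30.6 mL/hr × 0.5 hr = 15.3 mL → 15.3 mL × 0.06954103 mg/mL = 1.063978 mg
Total = 8.355355 + 1.063978 = 9.419332 mg

9.4 mg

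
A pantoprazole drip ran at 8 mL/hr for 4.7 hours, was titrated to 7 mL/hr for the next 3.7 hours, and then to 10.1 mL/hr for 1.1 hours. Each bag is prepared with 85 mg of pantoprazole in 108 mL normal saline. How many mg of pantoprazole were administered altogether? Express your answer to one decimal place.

58.7 mg

Concentration = 85 mg ÷ 108 mL = 0.787037 mg/mL
Stage 1: 8 mL/hr × 4.7 hr = 37.6 mL → 37.6 mL × 0.787037 mg/mL = 29.59259 mg
Stage 2: 7 mL/hr × 3.7 hr = 25.9 mL → 25.9 mL × 0.787037 mg/mL = 20.38426 mg
Stage 3: 10.1 mL/hr × 1.1 hr = 11.11 mL → 11.11 mL × 0.787037 mg/mL = 8.743981 mg
Total = 29.59259 + 20.38426 + 8.743981 = 58.72083 mg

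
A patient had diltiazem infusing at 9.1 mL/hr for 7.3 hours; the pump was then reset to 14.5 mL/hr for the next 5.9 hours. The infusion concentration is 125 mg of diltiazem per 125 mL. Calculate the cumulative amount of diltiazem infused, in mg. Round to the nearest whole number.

Concentration = 125 mg ÷ 125 mL = 1 mg/mL
Stage 1: 9.1 mL/hr × 7.3 hr = 66.43 mL → 66.43 mL × 1 mg/mL = 66.43 mg
Stage 2: 14.5 mL/hr × 5.9 hr = 85.55 mL → 85.55 mL × 1 mg/mL = 85.55 mg
Total = 66.43 + 85.55 = 151.98 mg

152 mg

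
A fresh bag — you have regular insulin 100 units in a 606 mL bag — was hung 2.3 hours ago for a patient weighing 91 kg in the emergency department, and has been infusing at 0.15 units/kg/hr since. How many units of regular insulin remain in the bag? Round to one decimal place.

68.6 units

Dose = 0.15 units/kg/hr × 91 kg = 13.65 units/hr
Concentration = 100 units ÷ 606 mL = 0.1650165 units/mL
Rate = 13.65 units/hr ÷ 0.1650165 units/mL = 82.719 mL/hr
Volume infused = 82.719 mL/hr × 2.3 hr = 190.2537 mL
Volume remaining = 606 − 190.2537 = 415.7463 mL
Drug remaining = 415.7463 mL × 0.1650165 units/mL = 68.605 units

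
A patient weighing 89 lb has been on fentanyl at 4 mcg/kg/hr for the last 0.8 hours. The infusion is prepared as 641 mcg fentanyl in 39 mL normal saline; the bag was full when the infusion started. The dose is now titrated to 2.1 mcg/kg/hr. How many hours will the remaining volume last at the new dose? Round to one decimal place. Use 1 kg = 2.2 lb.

Initial rate:
Weight = 89 lb ÷ 2.2 lb/kg = 40.45455 kg
Dose = 4 mcg/kg/hr × 40.45455 kg = 161.8182 mcg/hr
Concentration = 641 mcg ÷ 39 mL = 16.4359 mcg/mL
Rate = 161.8182 mcg/hr ÷ 16.4359 mcg/mL = 9.845412 mL/hr
Volume infused so far = 9.845412 mL/hr × 0.8 hr = 7.87633 mL
Volume remaining = 39 − 7.87633 = 31.12367 mL
New rate:
Dose = 2.1 mcg/kg/hr × 40.45455 kg = 84.95455 mcg/hr
Rate = 84.95455 mcg/hr ÷ 16.4359 mcg/mL = 5.168841 mL/hr
Time remaining = 31.12367 mL ÷ 5.168841 mL/hr = 6.021402 hr

6.0 hours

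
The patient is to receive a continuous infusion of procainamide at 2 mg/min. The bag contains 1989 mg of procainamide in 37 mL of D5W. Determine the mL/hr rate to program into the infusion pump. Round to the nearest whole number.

2 mL/hr

2 mg/min × 60 min/hr = 120 mg/hr
Concentration = 1989 mg ÷ 37 mL = 53.75676 mg/mL
Rate = 120 mg/hr ÷ 53.75676 mg/mL = 2.232278 mL/hr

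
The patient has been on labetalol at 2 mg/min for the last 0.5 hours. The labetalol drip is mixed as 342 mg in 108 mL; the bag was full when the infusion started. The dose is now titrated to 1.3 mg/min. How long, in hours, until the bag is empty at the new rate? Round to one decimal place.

Initial rate:
2 mg/min × 60 min/hr = 120 mg/hr
Concentration = 342 mg ÷ 108 mL = 3.166667 mg/mL
Rate = 120 mg/hr ÷ 3.166667 mg/mL = 37.89474 mL/hr
Volume infused so far = 37.89474 mL/hr × 0.5 hr = 18.94737 mL
Volume remaining = 108 − 18.94737 = 89.05263 mL
New rate:
1.3 mg/min × 60 min/hr = 78 mg/hr
Rate = 78 mg/hr ÷ 3.166667 mg/mL = 24.63158 mL/hr
Time remaining = 89.05263 mL ÷ 24.63158 mL/hr = 3.615385 hr

3.6 hours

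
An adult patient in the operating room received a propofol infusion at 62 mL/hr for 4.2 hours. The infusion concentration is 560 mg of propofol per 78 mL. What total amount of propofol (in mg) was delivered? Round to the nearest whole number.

Concentration = 560 mg ÷ 78 mL = 7.179487 mg/mL
Drug rate = 62 mL/hr × 7.179487 mg/mL = 445.1282 mg/hr
Total = 445.1282 mg/hr × 4.2 hr = 1869.538 mg

1870 mg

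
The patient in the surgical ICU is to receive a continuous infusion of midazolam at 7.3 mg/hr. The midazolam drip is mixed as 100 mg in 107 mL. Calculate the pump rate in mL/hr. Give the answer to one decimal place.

7.8 mL/hr

Concentration = 100 mg ÷ 107 mL = 0.9345794 mg/mL
Rate = 7.3 mg/hr ÷ 0.9345794 mg/mL = 7.811 mL/hr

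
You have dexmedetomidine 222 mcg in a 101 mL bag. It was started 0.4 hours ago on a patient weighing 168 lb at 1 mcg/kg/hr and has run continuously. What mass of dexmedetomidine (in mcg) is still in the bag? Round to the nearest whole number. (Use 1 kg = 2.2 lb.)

191 mcg

Weight = 168 lb ÷ 2.2 lb/kg = 76.36364 kg
Dose = 1 mcg/kg/hr × 76.36364 kg = 76.36364 mcg/hr
Concentration = 222 mcg ÷ 101 mL = 2.19802 mcg/mL
Rate = 76.36364 mcg/hr ÷ 2.19802 mcg/mL = 34.74201 mL/hr
Volume infused = 34.74201 mL/hr × 0.4 hr = 13.89681 mL
Volume remaining = 101 − 13.89681 = 87.10319 mL
Drug remaining = 87.10319 mL × 2.19802 mcg/mL = 191.4545 mcg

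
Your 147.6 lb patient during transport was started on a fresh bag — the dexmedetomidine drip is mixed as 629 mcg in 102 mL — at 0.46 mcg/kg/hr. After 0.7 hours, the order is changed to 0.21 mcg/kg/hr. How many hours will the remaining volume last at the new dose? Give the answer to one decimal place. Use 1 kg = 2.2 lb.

43.1 hours

Initial rate:
Weight = 147.6 lb ÷ 2.2 lb/kg = 67.09091 kg
Dose = 0.46 mcg/kg/hr × 67.09091 kg = 30.86182 mcg/hr
Concentration = 629 mcg ÷ 102 mL = 6.166667 mcg/mL
Rate = 30.86182 mcg/hr ÷ 6.166667 mcg/mL = 5.004619 mL/hr
Volume infused so far = 5.004619 mL/hr × 0.7 hr = 3.503233 mL
Volume remaining = 102 − 3.503233 = 98.49677 mL
New rate:
Dose = 0.21 mcg/kg/hr × 67.09091 kg = 14.08909 mcg/hr
Rate = 14.08909 mcg/hr ÷ 6.166667 mcg/mL = 2.284717 mL/hr
Time remaining = 98.49677 mL ÷ 2.284717 mL/hr = 43.11114 hr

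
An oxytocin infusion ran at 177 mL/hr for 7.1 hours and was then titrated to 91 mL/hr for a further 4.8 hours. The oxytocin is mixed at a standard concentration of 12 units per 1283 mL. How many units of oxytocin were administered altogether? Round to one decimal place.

15.8 units

Concentration = 12 units ÷ 1283 mL = 0.009353079 units/mL
Stage 1: 177 mL/hr × 7.1 hr = 1256.7 mL → 1256.7 mL × 0.009353079 units/mL = 11.75401 units
Stage 2: 91 mL/hr × 4.8 hr = 436.8 mL → 436.8 mL × 0.009353079 units/mL = 4.085425 units
Total = 11.75401 + 4.085425 = 15.83944 units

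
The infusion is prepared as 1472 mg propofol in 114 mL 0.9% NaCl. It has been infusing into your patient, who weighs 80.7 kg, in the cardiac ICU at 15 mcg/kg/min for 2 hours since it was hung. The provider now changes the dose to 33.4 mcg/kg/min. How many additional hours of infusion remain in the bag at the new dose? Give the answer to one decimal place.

8.2 hours

Initial rate:
Dose = 15 mcg/kg/min × 80.7 kg = 1210.5 mcg/min
1210.5 mcg/min × 60 min/hr = 72630 mcg/hr
Concentration = 1472 mg ÷ 114 mL = 12.91228 mg/mL = 12912.28 mcg/mL
Rate = 72630 mcg/hr ÷ 12912.28 mcg/mL = 5.624878 mL/hr
Volume infused so far = 5.624878 mL/hr × 2 hr = 11.24976 mL
Volume remaining = 114 − 11.24976 = 102.7502 mL
New rate:
Dose = 33.4 mcg/kg/min × 80.7 kg = 2695.38 mcg/min
2695.38 mcg/min × 60 min/hr = 161722.8 mcg/hr
Rate = 161722.8 mcg/hr ÷ 12912.28 mcg/mL = 12.52473 mL/hr
Time remaining = 102.7502 mL ÷ 12.52473 mL/hr = 8.203791 hr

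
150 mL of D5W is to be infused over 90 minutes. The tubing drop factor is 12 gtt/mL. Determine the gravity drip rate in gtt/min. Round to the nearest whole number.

150 mL ÷ (90 min) = 1.666667 mL/min
1.666667 mL/min × 12 gtt/mL = 20 gtt/min

20 gtt/min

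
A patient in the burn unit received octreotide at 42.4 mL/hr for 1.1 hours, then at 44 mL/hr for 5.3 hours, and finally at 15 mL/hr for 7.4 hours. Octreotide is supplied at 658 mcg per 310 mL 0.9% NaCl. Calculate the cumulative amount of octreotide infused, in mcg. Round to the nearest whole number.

Concentration = 658 mcg ÷ 310 mL = 2.122581 mcg/mL
Stage 1: 42.4 mL/hr × 1.1 hr = 46.64 mL → 46.64 mL × 2.122581 mcg/mL = 98.99716 mcg
Stage 2: 44 mL/hr × 5.3 hr = 233.2 mL → 233.2 mL × 2.122581 mcg/mL = 494.9858 mcg
Stage 3: 15 mL/hr × 7.4 hr = 111 mL → 111 mL × 2.122581 mcg/mL = 235.6065 mcg
Total = 98.99716 + 494.9858 + 235.6065 = 829.5894 mcg

830 mcg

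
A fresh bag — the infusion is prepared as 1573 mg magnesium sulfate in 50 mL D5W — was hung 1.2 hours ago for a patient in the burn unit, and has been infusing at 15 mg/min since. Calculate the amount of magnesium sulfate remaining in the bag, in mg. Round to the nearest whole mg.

493 mg

15 mg/min × 60 min/hr = 900 mg/hr
Concentration = 1573 mg ÷ 50 mL = 31.46 mg/mL
Rate = 900 mg/hr ÷ 31.46 mg/mL = 28.60776 mL/hr
Volume infused = 28.60776 mL/hr × 1.2 hr = 34.32931 mL
Volume remaining = 50 − 34.32931 = 15.67069 mL
Drug remaining = 15.67069 mL × 31.46 mg/mL = 493 mg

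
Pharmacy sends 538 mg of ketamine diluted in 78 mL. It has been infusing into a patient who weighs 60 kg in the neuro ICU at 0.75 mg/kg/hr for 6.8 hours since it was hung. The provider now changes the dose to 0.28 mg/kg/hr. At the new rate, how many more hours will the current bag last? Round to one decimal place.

13.8 hours

Initial rate:
Dose = 0.75 mg/kg/hr × 60 kg = 45 mg/hr
Concentration = 538 mg ÷ 78 mL = 6.897436 mg/mL
Rate = 45 mg/hr ÷ 6.897436 mg/mL = 6.524164 mL/hr
Volume infused so far = 6.524164 mL/hr × 6.8 hr = 44.36431 mL
Volume remaining = 78 − 44.36431 = 33.63569 mL
New rate:
Dose = 0.28 mg/kg/hr × 60 kg = 16.8 mg/hr
Rate = 16.8 mg/hr ÷ 6.897436 mg/mL = 2.435688 mL/hr
Time remaining = 33.63569 mL ÷ 2.435688 mL/hr = 13.80952 hr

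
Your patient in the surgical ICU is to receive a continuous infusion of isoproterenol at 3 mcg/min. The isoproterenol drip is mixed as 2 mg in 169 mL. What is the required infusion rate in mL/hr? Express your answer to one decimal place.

15.2 mL/hr

3 mcg/min × 60 min/hr = 180 mcg/hr
Concentration = 2 mg ÷ 169 mL = 0.01183432 mg/mL = 11.83432 mcg/mL
Rate = 180 mcg/hr ÷ 11.83432 mcg/mL = 15.21 mL/hr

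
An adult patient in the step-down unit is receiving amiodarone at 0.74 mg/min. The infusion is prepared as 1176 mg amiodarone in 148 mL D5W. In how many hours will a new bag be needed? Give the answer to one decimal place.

26.5 hours

0.74 mg/min × 60 min/hr = 44.4 mg/hr
Concentration = 1176 mg ÷ 148 mL = 7.945946 mg/mL
Rate = 44.4 mg/hr ÷ 7.945946 mg/mL = 5.587755 mL/hr
Duration = 148 mL ÷ 5.587755 mL/hr = 26.48649 hr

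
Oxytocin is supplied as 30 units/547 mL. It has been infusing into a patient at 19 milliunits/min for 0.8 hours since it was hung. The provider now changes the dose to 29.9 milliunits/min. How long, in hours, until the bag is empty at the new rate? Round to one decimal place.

Initial rate:
19 milliunits/min × 60 min/hr = 1140 milliunits/hr
Concentration = 30 units ÷ 547 mL = 0.05484461 units/mL = 54.84461 milliunits/mL
Rate = 1140 milliunits/hr ÷ 54.84461 milliunits/mL = 20.786 mL/hr
Volume infused so far = 20.786 mL/hr × 0.8 hr = 16.6288 mL
Volume remaining = 547 − 16.6288 = 530.3712 mL
New rate:
29.9 milliunits/min × 60 min/hr = 1794 milliunits/hr
Rate = 1794 milliunits/hr ÷ 54.84461 milliunits/mL = 32.7106 mL/hr
Time remaining = 530.3712 mL ÷ 32.7106 mL/hr = 16.21405 hr

16.2 hours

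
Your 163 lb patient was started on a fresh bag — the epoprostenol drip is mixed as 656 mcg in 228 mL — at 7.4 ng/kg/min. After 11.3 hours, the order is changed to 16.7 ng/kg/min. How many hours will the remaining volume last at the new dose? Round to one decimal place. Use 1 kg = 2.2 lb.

Initial rate:
Weight = 163 lb ÷ 2.2 lb/kg = 74.09091 kg
Dose = 7.4 ng/kg/min × 74.09091 kg = 548.2727 ng/min
548.2727 ng/min × 60 min/hr = 32896.36 ng/hr
Concentration = 656 mcg ÷ 228 mL = 2.877193 mcg/mL = 2877.193 ng/mL
Rate = 32896.36 ng/hr ÷ 2877.193 ng/mL = 11.43349 mL/hr
Volume infused so far = 11.43349 mL/hr × 11.3 hr = 129.1985 mL
Volume remaining = 228 − 129.1985 = 98.80154 mL
New rate:
Dose = 16.7 ng/kg/min × 74.09091 kg = 1237.318 ng/min
1237.318 ng/min × 60 min/hr = 74239.09 ng/hr
Rate = 74239.09 ng/hr ÷ 2877.193 ng/mL = 25.80261 mL/hr
Time remaining = 98.80154 mL ÷ 25.80261 mL/hr = 3.829129 hr

3.8 hours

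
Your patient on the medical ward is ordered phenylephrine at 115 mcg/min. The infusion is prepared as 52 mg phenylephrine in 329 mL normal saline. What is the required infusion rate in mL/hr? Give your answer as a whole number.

115 mcg/min × 60 min/hr = 6900 mcg/hr
Concentration = 52 mg ÷ 329 mL = 0.1580547 mg/mL = 158.0547 mcg/mL
Rate = 6900 mcg/hr ÷ 158.0547 mcg/mL = 43.65577 mL/hr

44 mL/hr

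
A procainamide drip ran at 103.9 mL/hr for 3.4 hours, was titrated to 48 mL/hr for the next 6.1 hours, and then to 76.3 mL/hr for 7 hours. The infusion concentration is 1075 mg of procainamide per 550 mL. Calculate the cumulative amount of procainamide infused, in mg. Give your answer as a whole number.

2307 mg

Concentration = 1075 mg ÷ 550 mL = 1.954545 mg/mL
Stage 1: 103.9 mL/hr × 3.4 hr = 353.26 mL → 353.26 mL × 1.954545 mg/mL = 690.4627 mg
Stage 2: 48 mL/hr × 6.1 hr = 292.8 mL → 292.8 mL × 1.954545 mg/mL = 572.2909 mg
Stage 3: 76.3 mL/hr × 7 hr = 534.1 mL → 534.1 mL × 1.954545 mg/mL = 1043.923 mg
Total = 690.4627 + 572.2909 + 1043.923 = 2306.676 mg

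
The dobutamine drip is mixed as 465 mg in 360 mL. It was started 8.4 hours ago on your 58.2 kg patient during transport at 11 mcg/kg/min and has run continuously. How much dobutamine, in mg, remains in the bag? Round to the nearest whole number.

142 mg

Dose = 11 mcg/kg/min × 58.2 kg = 640.2 mcg/min
640.2 mcg/min × 60 min/hr = 38412 mcg/hr
Concentration = 465 mg ÷ 360 mL = 1.291667 mg/mL = 1291.667 mcg/mL
Rate = 38412 mcg/hr ÷ 1291.667 mcg/mL = 29.73832 mL/hr
Volume infused = 29.73832 mL/hr × 8.4 hr = 249.8019 mL
Volume remaining = 360 − 249.8019 = 110.1981 mL
Drug remaining = 110.1981 mL × 1291.667 mcg/mL = 142339.2 mcg = 142.3392 mg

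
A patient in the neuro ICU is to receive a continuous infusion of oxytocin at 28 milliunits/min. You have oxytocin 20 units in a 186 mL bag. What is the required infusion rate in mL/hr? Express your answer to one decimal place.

15.6 mL/hr

28 milliunits/min × 60 min/hr = 1680 milliunits/hr
Concentration = 20 units ÷ 186 mL = 0.1075269 units/mL = 107.5269 milliunits/mL
Rate = 1680 milliunits/hr ÷ 107.5269 milliunits/mL = 15.624 mL/hr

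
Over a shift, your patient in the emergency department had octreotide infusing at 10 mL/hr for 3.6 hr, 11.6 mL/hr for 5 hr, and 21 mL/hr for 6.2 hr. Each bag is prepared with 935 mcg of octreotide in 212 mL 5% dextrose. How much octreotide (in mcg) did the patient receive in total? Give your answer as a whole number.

Concentration = 935 mcg ÷ 212 mL = 4.410377 mcg/mL
Stage 1: 10 mL/hr × 3.6 hr = 36 mL → 36 mL × 4.410377 mcg/mL = 158.7736 mcg
Stage 2: 11.6 mL/hr × 5 hr = 58 mL → 58 mL × 4.410377 mcg/mL = 255.8019 mcg
Stage 3: 21 mL/hr × 6.2 hr = 130.2 mL → 130.2 mL × 4.410377 mcg/mL = 574.2311 mcg
Total = 158.7736 + 255.8019 + 574.2311 = 988.8066 mcg

989 mcg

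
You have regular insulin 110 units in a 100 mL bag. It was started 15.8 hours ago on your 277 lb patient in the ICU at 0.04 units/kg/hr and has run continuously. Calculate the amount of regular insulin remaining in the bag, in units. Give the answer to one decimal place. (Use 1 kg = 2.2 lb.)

30.4 units

Weight = 277 lb ÷ 2.2 lb/kg = 125.9091 kg
Dose = 0.04 units/kg/hr × 125.9091 kg = 5.036364 units/hr
Concentration = 110 units ÷ 100 mL = 1.1 units/mL
Rate = 5.036364 units/hr ÷ 1.1 units/mL = 4.578512 mL/hr
Volume infused = 4.578512 mL/hr × 15.8 hr = 72.3405 mL
Volume remaining = 100 − 72.3405 = 27.6595 mL
Drug remaining = 27.6595 mL × 1.1 units/mL = 30.42545 units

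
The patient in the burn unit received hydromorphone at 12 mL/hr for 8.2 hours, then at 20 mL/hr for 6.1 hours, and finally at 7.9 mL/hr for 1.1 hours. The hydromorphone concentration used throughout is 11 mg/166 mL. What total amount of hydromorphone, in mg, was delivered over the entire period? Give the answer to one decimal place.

Concentration = 11 mg ÷ 166 mL = 0.06626506 mg/mL
Stage 1: 12 mL/hr × 8.2 hr = 98.4 mL → 98.4 mL × 0.06626506 mg/mL = 6.520482 mg
Stage 2: 20 mL/hr × 6.1 hr = 122 mL → 122 mL × 0.06626506 mg/mL = 8.084337 mg
Stage 3: 7.9 mL/hr × 1.1 hr = 8.69 mL → 8.69 mL × 0.06626506 mg/mL = 0.5758434 mg
Total = 6.520482 + 8.084337 + 0.5758434 = 15.18066 mg

15.2 mg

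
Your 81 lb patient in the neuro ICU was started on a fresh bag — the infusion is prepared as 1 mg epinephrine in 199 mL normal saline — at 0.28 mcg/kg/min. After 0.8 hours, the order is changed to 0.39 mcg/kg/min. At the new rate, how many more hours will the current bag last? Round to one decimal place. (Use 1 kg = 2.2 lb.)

Initial rate:
Weight = 81 lb ÷ 2.2 lb/kg = 36.81818 kg
Dose = 0.28 mcg/kg/min × 36.81818 kg = 10.30909 mcg/min
10.30909 mcg/min × 60 min/hr = 618.5455 mcg/hr
Concentration = 1 mg ÷ 199 mL = 0.005025126 mg/mL = 5.025126 mcg/mL
Rate = 618.5455 mcg/hr ÷ 5.025126 mcg/mL = 123.0905 mL/hr
Volume infused so far = 123.0905 mL/hr × 0.8 hr = 98.47244 mL
Volume remaining = 199 − 98.47244 = 100.5276 mL
New rate:
Dose = 0.39 mcg/kg/min × 36.81818 kg = 14.35909 mcg/min
14.35909 mcg/min × 60 min/hr = 861.5455 mcg/hr
Rate = 861.5455 mcg/hr ÷ 5.025126 mcg/mL = 171.4475 mL/hr
Time remaining = 100.5276 mL ÷ 171.4475 mL/hr = 0.5863459 hr

0.6 hours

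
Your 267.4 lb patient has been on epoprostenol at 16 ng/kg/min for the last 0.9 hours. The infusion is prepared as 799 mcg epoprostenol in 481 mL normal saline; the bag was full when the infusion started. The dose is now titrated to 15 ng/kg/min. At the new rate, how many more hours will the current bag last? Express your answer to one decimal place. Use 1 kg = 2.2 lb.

Initial rate:
Weight = 267.4 lb ÷ 2.2 lb/kg = 121.5455 kg
Dose = 16 ng/kg/min × 121.5455 kg = 1944.727 ng/min
1944.727 ng/min × 60 min/hr = 116683.6 ng/hr
Concentration = 799 mcg ÷ 481 mL = 1.661123 mcg/mL = 1661.123 ng/mL
Rate = 116683.6 ng/hr ÷ 1661.123 ng/mL = 70.24384 mL/hr
Volume infused so far = 70.24384 mL/hr × 0.9 hr = 63.21946 mL
Volume remaining = 481 − 63.21946 = 417.7805 mL
New rate:
Dose = 15 ng/kg/min × 121.5455 kg = 1823.182 ng/min
1823.182 ng/min × 60 min/hr = 109390.9 ng/hr
Rate = 109390.9 ng/hr ÷ 1661.123 ng/mL = 65.8536 mL/hr
Time remaining = 417.7805 mL ÷ 65.8536 mL/hr = 6.34408 hr

6.3 hours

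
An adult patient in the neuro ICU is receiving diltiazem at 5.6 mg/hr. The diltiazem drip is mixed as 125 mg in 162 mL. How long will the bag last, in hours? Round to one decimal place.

Concentration = 125 mg ÷ 162 mL = 0.7716049 mg/mL
Rate = 5.6 mg/hr ÷ 0.7716049 mg/mL = 7.2576 mL/hr
Duration = 162 mL ÷ 7.2576 mL/hr = 22.32143 hr

22.3 hours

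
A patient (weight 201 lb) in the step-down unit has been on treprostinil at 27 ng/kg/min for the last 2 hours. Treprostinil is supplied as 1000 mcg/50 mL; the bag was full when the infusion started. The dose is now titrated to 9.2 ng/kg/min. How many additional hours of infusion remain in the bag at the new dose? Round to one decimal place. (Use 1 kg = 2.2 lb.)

Initial rate:
Weight = 201 lb ÷ 2.2 lb/kg = 91.36364 kg
Dose = 27 ng/kg/min × 91.36364 kg = 2466.818 ng/min
2466.818 ng/min × 60 min/hr = 148009.1 ng/hr
Concentration = 1000 mcg ÷ 50 mL = 20 mcg/mL = 20000 ng/mL
Rate = 148009.1 ng/hr ÷ 20000 ng/mL = 7.400455 mL/hr
Volume infused so far = 7.400455 mL/hr × 2 hr = 14.80091 mL
Volume remaining = 50 − 14.80091 = 35.19909 mL
New rate:
Dose = 9.2 ng/kg/min × 91.36364 kg = 840.5455 ng/min
840.5455 ng/min × 60 min/hr = 50432.73 ng/hr
Rate = 50432.73 ng/hr ÷ 20000 ng/mL = 2.521636 mL/hr
Time remaining = 35.19909 mL ÷ 2.521636 mL/hr = 13.95883 hr

14.0 hours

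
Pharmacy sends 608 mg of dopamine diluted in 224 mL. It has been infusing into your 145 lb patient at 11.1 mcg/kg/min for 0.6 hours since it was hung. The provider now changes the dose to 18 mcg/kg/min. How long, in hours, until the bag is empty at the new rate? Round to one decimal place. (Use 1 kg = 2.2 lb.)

8.2 hours

Initial rate:
Weight = 145 lb ÷ 2.2 lb/kg = 65.90909 kg
Dose = 11.1 mcg/kg/min × 65.90909 kg = 731.5909 mcg/min
731.5909 mcg/min × 60 min/hr = 43895.45 mcg/hr
Concentration = 608 mg ÷ 224 mL = 2.714286 mg/mL = 2714.286 mcg/mL
Rate = 43895.45 mcg/hr ÷ 2714.286 mcg/mL = 16.17201 mL/hr
Volume infused so far = 16.17201 mL/hr × 0.6 hr = 9.703206 mL
Volume remaining = 224 − 9.703206 = 214.2968 mL
New rate:
Dose = 18 mcg/kg/min × 65.90909 kg = 1186.364 mcg/min
1186.364 mcg/min × 60 min/hr = 71181.82 mcg/hr
Rate = 71181.82 mcg/hr ÷ 2714.286 mcg/mL = 26.22488 mL/hr
Time remaining = 214.2968 mL ÷ 26.22488 mL/hr = 8.171507 hr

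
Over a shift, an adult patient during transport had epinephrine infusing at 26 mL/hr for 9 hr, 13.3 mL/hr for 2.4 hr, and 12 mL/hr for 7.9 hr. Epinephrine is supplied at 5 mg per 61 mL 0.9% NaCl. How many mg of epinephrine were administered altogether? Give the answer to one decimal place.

29.6 mg

Concentration = 5 mg ÷ 61 mL = 0.08196721 mg/mL
Stage 1: 26 mL/hr × 9 hr = 234 mL → 234 mL × 0.08196721 mg/mL = 19.18033 mg
Stage 2: 13.3 mL/hr × 2.4 hr = 31.92 mL → 31.92 mL × 0.08196721 mg/mL = 2.616393 mg
Stage 3: 12 mL/hr × 7.9 hr = 94.8 mL → 94.8 mL × 0.08196721 mg/mL = 7.770492 mg
Total = 19.18033 + 2.616393 + 7.770492 = 29.56721 mg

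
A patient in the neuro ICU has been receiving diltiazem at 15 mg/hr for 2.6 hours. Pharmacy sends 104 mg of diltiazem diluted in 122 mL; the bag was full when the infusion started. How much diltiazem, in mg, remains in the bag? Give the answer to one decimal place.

Concentration = 104 mg ÷ 122 mL = 0.852459 mg/mL
Rate = 15 mg/hr ÷ 0.852459 mg/mL = 17.59615 mL/hr
Volume infused = 17.59615 mL/hr × 2.6 hr = 45.75 mL
Volume remaining = 122 − 45.75 = 76.25 mL
Drug remaining = 76.25 mL × 0.852459 mg/mL = 65 mg

65.0 mg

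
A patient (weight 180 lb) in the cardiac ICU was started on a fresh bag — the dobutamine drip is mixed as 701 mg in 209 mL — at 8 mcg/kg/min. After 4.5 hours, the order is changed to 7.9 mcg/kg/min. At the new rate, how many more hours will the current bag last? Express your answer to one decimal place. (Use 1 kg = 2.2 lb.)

Initial rate:
Weight = 180 lb ÷ 2.2 lb/kg = 81.81818 kg
Dose = 8 mcg/kg/min × 81.81818 kg = 654.5455 mcg/min
654.5455 mcg/min × 60 min/hr = 39272.73 mcg/hr
Concentration = 701 mg ÷ 209 mL = 3.354067 mg/mL = 3354.067 mcg/mL
Rate = 39272.73 mcg/hr ÷ 3354.067 mcg/mL = 11.70899 mL/hr
Volume infused so far = 11.70899 mL/hr × 4.5 hr = 52.69044 mL
Volume remaining = 209 − 52.69044 = 156.3096 mL
New rate:
Dose = 7.9 mcg/kg/min × 81.81818 kg = 646.3636 mcg/min
646.3636 mcg/min × 60 min/hr = 38781.82 mcg/hr
Rate = 38781.82 mcg/hr ÷ 3354.067 mcg/mL = 11.56262 mL/hr
Time remaining = 156.3096 mL ÷ 11.56262 mL/hr = 13.51852 hr

13.5 hours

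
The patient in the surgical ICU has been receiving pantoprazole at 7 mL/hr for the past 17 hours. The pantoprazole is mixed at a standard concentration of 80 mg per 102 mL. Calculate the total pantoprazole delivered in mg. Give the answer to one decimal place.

93.3 mg

Concentration = 80 mg ÷ 102 mL = 0.7843137 mg/mL
Drug rate = 7 mL/hr × 0.7843137 mg/mL = 5.490196 mg/hr
Total = 5.490196 mg/hr × 17 hr = 93.33333 mg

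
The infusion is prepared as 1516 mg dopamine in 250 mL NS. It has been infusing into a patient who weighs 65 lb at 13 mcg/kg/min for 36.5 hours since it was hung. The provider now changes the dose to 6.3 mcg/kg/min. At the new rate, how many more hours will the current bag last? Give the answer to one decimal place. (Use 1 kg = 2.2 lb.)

60.4 hours

Initial rate:
Weight = 65 lb ÷ 2.2 lb/kg = 29.54545 kg
Dose = 13 mcg/kg/min × 29.54545 kg = 384.0909 mcg/min
384.0909 mcg/min × 60 min/hr = 23045.45 mcg/hr
Concentration = 1516 mg ÷ 250 mL = 6.064 mg/mL = 6064 mcg/mL
Rate = 23045.45 mcg/hr ÷ 6064 mcg/mL = 3.800372 mL/hr
Volume infused so far = 3.800372 mL/hr × 36.5 hr = 138.7136 mL
Volume remaining = 250 − 138.7136 = 111.2864 mL
New rate:
Dose = 6.3 mcg/kg/min × 29.54545 kg = 186.1364 mcg/min
186.1364 mcg/min × 60 min/hr = 11168.18 mcg/hr
Rate = 11168.18 mcg/hr ÷ 6064 mcg/mL = 1.841719 mL/hr
Time remaining = 111.2864 mL ÷ 1.841719 mL/hr = 60.42532 hr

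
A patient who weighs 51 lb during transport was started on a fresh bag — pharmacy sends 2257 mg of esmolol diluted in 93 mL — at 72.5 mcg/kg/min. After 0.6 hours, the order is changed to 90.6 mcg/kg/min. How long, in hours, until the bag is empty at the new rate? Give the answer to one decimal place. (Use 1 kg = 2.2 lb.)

Initial rate:
Weight = 51 lb ÷ 2.2 lb/kg = 23.18182 kg
Dose = 72.5 mcg/kg/min × 23.18182 kg = 1680.682 mcg/min
1680.682 mcg/min × 60 min/hr = 100840.9 mcg/hr
Concentration = 2257 mg ÷ 93 mL = 24.26882 mg/mL = 24268.82 mcg/mL
Rate = 100840.9 mcg/hr ÷ 24268.82 mcg/mL = 4.155164 mL/hr
Volume infused so far = 4.155164 mL/hr × 0.6 hr = 2.493098 mL
Volume remaining = 93 − 2.493098 = 90.5069 mL
New rate:
Dose = 90.6 mcg/kg/min × 23.18182 kg = 2100.273 mcg/min
2100.273 mcg/min × 60 min/hr = 126016.4 mcg/hr
Rate = 126016.4 mcg/hr ÷ 24268.82 mcg/mL = 5.192522 mL/hr
Time remaining = 90.5069 mL ÷ 5.192522 mL/hr = 17.43024 hr

17.4 hours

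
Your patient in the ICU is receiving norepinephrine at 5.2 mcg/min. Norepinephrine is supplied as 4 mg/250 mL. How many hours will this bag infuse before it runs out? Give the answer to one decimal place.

12.8 hours

5.2 mcg/min × 60 min/hr = 312 mcg/hr
Concentration = 4 mg ÷ 250 mL = 0.016 mg/mL = 16 mcg/mL
Rate = 312 mcg/hr ÷ 16 mcg/mL = 19.5 mL/hr
Duration = 250 mL ÷ 19.5 mL/hr = 12.82051 hr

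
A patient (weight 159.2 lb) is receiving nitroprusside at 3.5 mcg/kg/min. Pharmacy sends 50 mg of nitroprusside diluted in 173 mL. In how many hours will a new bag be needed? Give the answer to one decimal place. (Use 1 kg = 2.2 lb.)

3.3 hours

Weight = 159.2 lb ÷ 2.2 lb/kg = 72.36364 kg
Dose = 3.5 mcg/kg/min × 72.36364 kg = 253.2727 mcg/min
253.2727 mcg/min × 60 min/hr = 15196.36 mcg/hr
Concentration = 50 mg ÷ 173 mL = 0.2890173 mg/mL = 289.0173 mcg/mL
Rate = 15196.36 mcg/hr ÷ 289.0173 mcg/mL = 52.57942 mL/hr
Duration = 173 mL ÷ 52.57942 mL/hr = 3.290261 hr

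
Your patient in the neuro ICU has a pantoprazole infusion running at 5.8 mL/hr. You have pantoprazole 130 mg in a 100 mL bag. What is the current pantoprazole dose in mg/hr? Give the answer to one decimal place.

7.5 mg/hr

Concentration = 130 mg ÷ 100 mL = 1.3 mg/mL
Drug rate = 5.8 mL/hr × 1.3 mg/mL = 7.54 mg/hr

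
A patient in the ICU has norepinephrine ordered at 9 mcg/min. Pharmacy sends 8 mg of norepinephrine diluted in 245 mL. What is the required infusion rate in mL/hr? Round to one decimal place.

16.5 mL/hr

9 mcg/min × 60 min/hr = 540 mcg/hr
Concentration = 8 mg ÷ 245 mL = 0.03265306 mg/mL = 32.65306 mcg/mL
Rate = 540 mcg/hr ÷ 32.65306 mcg/mL = 16.5375 mL/hr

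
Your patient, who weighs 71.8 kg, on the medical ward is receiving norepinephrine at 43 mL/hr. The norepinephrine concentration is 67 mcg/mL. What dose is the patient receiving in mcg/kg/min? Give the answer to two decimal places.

0.67 mcg/kg/min

Drug rate = 43 mL/hr × 67 mcg/mL = 2881 mcg/hr
2881 mcg/hr ÷ 60 min/hr = 48.01667 mcg/min
48.01667 mcg/min ÷ 71.8 kg = 0.6687558 mcg/kg/min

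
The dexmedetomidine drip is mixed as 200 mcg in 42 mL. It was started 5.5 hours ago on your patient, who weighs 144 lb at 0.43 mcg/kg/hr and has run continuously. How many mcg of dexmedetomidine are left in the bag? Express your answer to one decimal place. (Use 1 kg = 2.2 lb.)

45.2 mcg

Weight = 144 lb ÷ 2.2 lb/kg = 65.45455 kg
Dose = 0.43 mcg/kg/hr × 65.45455 kg = 28.14545 mcg/hr
Concentration = 200 mcg ÷ 42 mL = 4.761905 mcg/mL
Rate = 28.14545 mcg/hr ÷ 4.761905 mcg/mL = 5.910545 mL/hr
Volume infused = 5.910545 mL/hr × 5.5 hr = 32.508 mL
Volume remaining = 42 − 32.508 = 9.492 mL
Drug remaining = 9.492 mL × 4.761905 mcg/mL = 45.2 mcg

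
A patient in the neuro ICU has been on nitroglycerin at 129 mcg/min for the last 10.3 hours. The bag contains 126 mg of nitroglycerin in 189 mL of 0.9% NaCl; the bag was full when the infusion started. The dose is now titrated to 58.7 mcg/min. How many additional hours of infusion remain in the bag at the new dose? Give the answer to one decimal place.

Initial rate:
129 mcg/min × 60 min/hr = 7740 mcg/hr
Concentration = 126 mg ÷ 189 mL = 0.6666667 mg/mL = 666.6667 mcg/mL
Rate = 7740 mcg/hr ÷ 666.6667 mcg/mL = 11.61 mL/hr
Volume infused so far = 11.61 mL/hr × 10.3 hr = 119.583 mL
Volume remaining = 189 − 119.583 = 69.417 mL
New rate:
58.7 mcg/min × 60 min/hr = 3522 mcg/hr
Rate = 3522 mcg/hr ÷ 666.6667 mcg/mL = 5.283 mL/hr
Time remaining = 69.417 mL ÷ 5.283 mL/hr = 13.13969 hr

13.1 hours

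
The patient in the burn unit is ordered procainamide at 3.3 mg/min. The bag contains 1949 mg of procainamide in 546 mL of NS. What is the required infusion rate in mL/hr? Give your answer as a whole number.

3.3 mg/min × 60 min/hr = 198 mg/hr
Concentration = 1949 mg ÷ 546 mL = 3.569597 mg/mL
Rate = 198 mg/hr ÷ 3.569597 mg/mL = 55.46845 mL/hr

55 mL/hr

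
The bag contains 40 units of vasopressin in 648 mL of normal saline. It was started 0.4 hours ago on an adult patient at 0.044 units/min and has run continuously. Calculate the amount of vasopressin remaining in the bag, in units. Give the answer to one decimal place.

0.044 units/min × 60 min/hr = 2.64 units/hr
Concentration = 40 units ÷ 648 mL = 0.0617284 units/mL
Rate = 2.64 units/hr ÷ 0.0617284 units/mL = 42.768 mL/hr
Volume infused = 42.768 mL/hr × 0.4 hr = 17.1072 mL
Volume remaining = 648 − 17.1072 = 630.8928 mL
Drug remaining = 630.8928 mL × 0.0617284 units/mL = 38.944 units

38.9 units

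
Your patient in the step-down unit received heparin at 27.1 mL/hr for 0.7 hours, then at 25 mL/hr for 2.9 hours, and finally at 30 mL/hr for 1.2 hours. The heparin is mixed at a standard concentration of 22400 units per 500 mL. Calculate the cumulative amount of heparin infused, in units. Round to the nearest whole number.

Concentration = 22400 units ÷ 500 mL = 44.8 units/mL
Stage 1: 27.1 mL/hr × 0.7 hr = 18.97 mL → 18.97 mL × 44.8 units/mL = 849.856 units
Stage 2: 25 mL/hr × 2.9 hr = 72.5 mL → 72.5 mL × 44.8 units/mL = 3248 units
Stage 3: 30 mL/hr × 1.2 hr = 36 mL → 36 mL × 44.8 units/mL = 1612.8 units
Total = 849.856 + 3248 + 1612.8 = 5710.656 units

5711 units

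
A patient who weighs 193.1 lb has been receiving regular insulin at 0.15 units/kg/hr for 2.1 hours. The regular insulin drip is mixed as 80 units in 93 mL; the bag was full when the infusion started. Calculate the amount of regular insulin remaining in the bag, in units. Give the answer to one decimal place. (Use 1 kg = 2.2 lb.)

Weight = 193.1 lb ÷ 2.2 lb/kg = 87.77273 kg
Dose = 0.15 units/kg/hr × 87.77273 kg = 13.16591 units/hr
Concentration = 80 units ÷ 93 mL = 0.8602151 units/mL
Rate = 13.16591 units/hr ÷ 0.8602151 units/mL = 15.30537 mL/hr
Volume infused = 15.30537 mL/hr × 2.1 hr = 32.14128 mL
Volume remaining = 93 − 32.14128 = 60.85872 mL
Drug remaining = 60.85872 mL × 0.8602151 units/mL = 52.35159 units

52.4 units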